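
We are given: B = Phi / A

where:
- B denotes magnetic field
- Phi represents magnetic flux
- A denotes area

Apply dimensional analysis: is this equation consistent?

Yes

B (magnetic field) has dimensions [I^-1 M T^-2].
Phi (magnetic flux) has dimensions [I^-1 L^2 M T^-2].
A (area) has dimensions [L^2].

Left side: [I^-1 M T^-2]
Right side: [I^-1 M T^-2]

Both sides have the same dimensions, so the equation is dimensionally consistent.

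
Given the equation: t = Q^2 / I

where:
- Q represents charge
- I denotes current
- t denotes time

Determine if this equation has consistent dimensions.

No

Q (charge) has dimensions [I T].
I (current) has dimensions [I].
t (time) has dimensions [T].

Left side: [T]
Right side: [I T^2]

The two sides have different dimensions, so the equation is NOT dimensionally consistent.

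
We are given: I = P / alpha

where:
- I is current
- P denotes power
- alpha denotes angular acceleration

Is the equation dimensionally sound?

No

I (current) has dimensions [I].
P (power) has dimensions [L^2 M T^-3].
alpha (angular acceleration) has dimensions [T^-2].

Left side: [I]
Right side: [L^2 M T^-1]

The two sides have different dimensions, so the equation is NOT dimensionally consistent.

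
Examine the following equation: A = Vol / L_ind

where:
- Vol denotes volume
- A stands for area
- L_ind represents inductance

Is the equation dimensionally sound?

No

Vol (volume) has dimensions [L^3].
A (area) has dimensions [L^2].
L_ind (inductance) has dimensions [I^-2 L^2 M T^-2].

Left side: [L^2]
Right side: [I^2 L M^-1 T^2]

The two sides have different dimensions, so the equation is NOT dimensionally consistent.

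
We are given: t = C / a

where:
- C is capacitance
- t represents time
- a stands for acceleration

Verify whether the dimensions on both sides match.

No

C (capacitance) has dimensions [I^2 L^-2 M^-1 T^4].
t (time) has dimensions [T].
a (acceleration) has dimensions [L T^-2].

Left side: [T]
Right side: [I^2 L^-3 M^-1 T^6]

The two sides have different dimensions, so the equation is NOT dimensionally consistent.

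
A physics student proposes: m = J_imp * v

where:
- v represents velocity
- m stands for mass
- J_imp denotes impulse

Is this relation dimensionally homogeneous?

No

v (velocity) has dimensions [L T^-1].
m (mass) has dimensions [M].
J_imp (impulse) has dimensions [L M T^-1].

Left side: [M]
Right side: [L^2 M T^-2]

The two sides have different dimensions, so the equation is NOT dimensionally consistent.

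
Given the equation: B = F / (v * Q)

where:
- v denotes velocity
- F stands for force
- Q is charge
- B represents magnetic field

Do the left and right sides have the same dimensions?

Yes

v (velocity) has dimensions [L T^-1].
F (force) has dimensions [L M T^-2].
Q (charge) has dimensions [I T].
B (magnetic field) has dimensions [I^-1 M T^-2].

Left side: [I^-1 M T^-2]
Right side: [I^-1 M T^-2]

Both sides have the same dimensions, so the equation is dimensionally consistent.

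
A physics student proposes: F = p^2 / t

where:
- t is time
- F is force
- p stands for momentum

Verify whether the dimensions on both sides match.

No

t (time) has dimensions [T].
F (force) has dimensions [L M T^-2].
p (momentum) has dimensions [L M T^-1].

Left side: [L M T^-2]
Right side: [L^2 M^2 T^-3]

The two sides have different dimensions, so the equation is NOT dimensionally consistent.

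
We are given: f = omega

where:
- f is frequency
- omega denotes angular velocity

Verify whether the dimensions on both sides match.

Yes

f (frequency) has dimensions [T^-1].
omega (angular velocity) has dimensions [T^-1].

Left side: [T^-1]
Right side: [T^-1]

Both sides have the same dimensions, so the equation is dimensionally consistent.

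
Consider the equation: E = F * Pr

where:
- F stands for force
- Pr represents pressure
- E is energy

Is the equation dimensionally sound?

No

F (force) has dimensions [L M T^-2].
Pr (pressure) has dimensions [L^-1 M T^-2].
E (energy) has dimensions [L^2 M T^-2].

Left side: [L^2 M T^-2]
Right side: [M^2 T^-4]

The two sides have different dimensions, so the equation is NOT dimensionally consistent.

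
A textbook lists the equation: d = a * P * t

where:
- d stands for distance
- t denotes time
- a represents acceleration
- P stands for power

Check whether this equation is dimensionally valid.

No

d (distance) has dimensions [L].
t (time) has dimensions [T].
a (acceleration) has dimensions [L T^-2].
P (power) has dimensions [L^2 M T^-3].

Left side: [L]
Right side: [L^3 M T^-4]

The two sides have different dimensions, so the equation is NOT dimensionally consistent.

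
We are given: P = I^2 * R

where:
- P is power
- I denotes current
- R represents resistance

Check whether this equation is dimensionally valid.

Yes

P (power) has dimensions [L^2 M T^-3].
I (current) has dimensions [I].
R (resistance) has dimensions [I^-2 L^2 M T^-3].

Left side: [L^2 M T^-3]
Right side: [L^2 M T^-3]

Both sides have the same dimensions, so the equation is dimensionally consistent.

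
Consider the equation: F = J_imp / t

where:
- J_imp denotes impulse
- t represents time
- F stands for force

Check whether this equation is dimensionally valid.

Yes

J_imp (impulse) has dimensions [L M T^-1].
t (time) has dimensions [T].
F (force) has dimensions [L M T^-2].

Left side: [L M T^-2]
Right side: [L M T^-2]

Both sides have the same dimensions, so the equation is dimensionally consistent.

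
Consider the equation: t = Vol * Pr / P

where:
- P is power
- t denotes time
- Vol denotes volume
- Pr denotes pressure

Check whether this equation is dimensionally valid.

Yes

P (power) has dimensions [L^2 M T^-3].
t (time) has dimensions [T].
Vol (volume) has dimensions [L^3].
Pr (pressure) has dimensions [L^-1 M T^-2].

Left side: [T]
Right side: [T]

Both sides have the same dimensions, so the equation is dimensionally consistent.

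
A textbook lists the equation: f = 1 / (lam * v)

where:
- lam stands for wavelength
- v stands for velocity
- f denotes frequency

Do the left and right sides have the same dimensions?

No

lam (wavelength) has dimensions [L].
v (velocity) has dimensions [L T^-1].
f (frequency) has dimensions [T^-1].

Left side: [T^-1]
Right side: [L^-2 T]

The two sides have different dimensions, so the equation is NOT dimensionally consistent.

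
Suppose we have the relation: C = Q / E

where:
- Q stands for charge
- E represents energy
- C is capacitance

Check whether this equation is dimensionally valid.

No

Q (charge) has dimensions [I T].
E (energy) has dimensions [L^2 M T^-2].
C (capacitance) has dimensions [I^2 L^-2 M^-1 T^4].

Left side: [I^2 L^-2 M^-1 T^4]
Right side: [I L^-2 M^-1 T^3]

The two sides have different dimensions, so the equation is NOT dimensionally consistent.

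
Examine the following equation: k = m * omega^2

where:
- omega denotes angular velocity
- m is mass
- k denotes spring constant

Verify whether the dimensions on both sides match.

Yes

omega (angular velocity) has dimensions [T^-1].
m (mass) has dimensions [M].
k (spring constant) has dimensions [M T^-2].

Left side: [M T^-2]
Right side: [M T^-2]

Both sides have the same dimensions, so the equation is dimensionally consistent.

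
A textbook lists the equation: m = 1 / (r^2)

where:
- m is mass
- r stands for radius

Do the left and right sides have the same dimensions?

No

m (mass) has dimensions [M].
r (radius) has dimensions [L].

Left side: [M]
Right side: [L^-2]

The two sides have different dimensions, so the equation is NOT dimensionally consistent.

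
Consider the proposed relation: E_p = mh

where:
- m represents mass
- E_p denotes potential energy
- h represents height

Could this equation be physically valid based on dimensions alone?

No

m (mass) has dimensions [M].
E_p (potential energy) has dimensions [L^2 M T^-2].
h (height) has dimensions [L].

Left side: [L^2 M T^-2]
Right side: [L M]

The two sides have different dimensions, so the equation is NOT dimensionally consistent.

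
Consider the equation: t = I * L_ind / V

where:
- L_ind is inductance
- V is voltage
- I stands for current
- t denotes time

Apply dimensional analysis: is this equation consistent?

Yes

L_ind (inductance) has dimensions [I^-2 L^2 M T^-2].
V (voltage) has dimensions [I^-1 L^2 M T^-3].
I (current) has dimensions [I].
t (time) has dimensions [T].

Left side: [T]
Right side: [T]

Both sides have the same dimensions, so the equation is dimensionally consistent.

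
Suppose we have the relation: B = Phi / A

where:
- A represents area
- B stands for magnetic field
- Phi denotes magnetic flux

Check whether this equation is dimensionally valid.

Yes

A (area) has dimensions [L^2].
B (magnetic field) has dimensions [I^-1 M T^-2].
Phi (magnetic flux) has dimensions [I^-1 L^2 M T^-2].

Left side: [I^-1 M T^-2]
Right side: [I^-1 M T^-2]

Both sides have the same dimensions, so the equation is dimensionally consistent.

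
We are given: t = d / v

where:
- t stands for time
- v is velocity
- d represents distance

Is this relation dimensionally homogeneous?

Yes

t (time) has dimensions [T].
v (velocity) has dimensions [L T^-1].
d (distance) has dimensions [L].

Left side: [T]
Right side: [T]

Both sides have the same dimensions, so the equation is dimensionally consistent.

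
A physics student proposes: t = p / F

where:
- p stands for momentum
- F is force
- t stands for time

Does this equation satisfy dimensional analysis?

Yes

p (momentum) has dimensions [L M T^-1].
F (force) has dimensions [L M T^-2].
t (time) has dimensions [T].

Left side: [T]
Right side: [T]

Both sides have the same dimensions, so the equation is dimensionally consistent.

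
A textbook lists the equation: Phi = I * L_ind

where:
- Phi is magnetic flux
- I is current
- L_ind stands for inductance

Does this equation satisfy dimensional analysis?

Yes

Phi (magnetic flux) has dimensions [I^-1 L^2 M T^-2].
I (current) has dimensions [I].
L_ind (inductance) has dimensions [I^-2 L^2 M T^-2].

Left side: [I^-1 L^2 M T^-2]
Right side: [I^-1 L^2 M T^-2]

Both sides have the same dimensions, so the equation is dimensionally consistent.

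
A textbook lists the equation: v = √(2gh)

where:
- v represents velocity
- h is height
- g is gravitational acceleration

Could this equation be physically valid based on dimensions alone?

Yes

v (velocity) has dimensions [L T^-1].
h (height) has dimensions [L].
g (gravitational acceleration) has dimensions [L T^-2].

Left side: [L T^-1]
Right side: [L T^-1]

Both sides have the same dimensions, so the equation is dimensionally consistent.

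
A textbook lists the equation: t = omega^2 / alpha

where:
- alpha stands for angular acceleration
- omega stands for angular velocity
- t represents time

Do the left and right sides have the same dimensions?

No

alpha (angular acceleration) has dimensions [T^-2].
omega (angular velocity) has dimensions [T^-1].
t (time) has dimensions [T].

Left side: [T]
Right side: [dimensionless]

The two sides have different dimensions, so the equation is NOT dimensionally consistent.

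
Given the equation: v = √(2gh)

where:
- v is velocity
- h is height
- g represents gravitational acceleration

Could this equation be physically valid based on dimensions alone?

Yes

v (velocity) has dimensions [L T^-1].
h (height) has dimensions [L].
g (gravitational acceleration) has dimensions [L T^-2].

Left side: [L T^-1]
Right side: [L T^-1]

Both sides have the same dimensions, so the equation is dimensionally consistent.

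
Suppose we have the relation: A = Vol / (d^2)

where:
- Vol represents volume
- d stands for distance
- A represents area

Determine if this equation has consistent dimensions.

No

Vol (volume) has dimensions [L^3].
d (distance) has dimensions [L].
A (area) has dimensions [L^2].

Left side: [L^2]
Right side: [L]

The two sides have different dimensions, so the equation is NOT dimensionally consistent.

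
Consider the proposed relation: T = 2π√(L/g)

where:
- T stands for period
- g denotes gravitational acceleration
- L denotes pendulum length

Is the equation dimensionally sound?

Yes

T (period) has dimensions [T].
g (gravitational acceleration) has dimensions [L T^-2].
L (pendulum length) has dimensions [L].

Left side: [T]
Right side: [T]

Both sides have the same dimensions, so the equation is dimensionally consistent.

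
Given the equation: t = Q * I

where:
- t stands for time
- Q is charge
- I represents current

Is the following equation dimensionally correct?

No

t (time) has dimensions [T].
Q (charge) has dimensions [I T].
I (current) has dimensions [I].

Left side: [T]
Right side: [I^2 T]

The two sides have different dimensions, so the equation is NOT dimensionally consistent.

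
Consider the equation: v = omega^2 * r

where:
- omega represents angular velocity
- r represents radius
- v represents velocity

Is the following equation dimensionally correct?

No

omega (angular velocity) has dimensions [T^-1].
r (radius) has dimensions [L].
v (velocity) has dimensions [L T^-1].

Left side: [L T^-1]
Right side: [L T^-2]

The two sides have different dimensions, so the equation is NOT dimensionally consistent.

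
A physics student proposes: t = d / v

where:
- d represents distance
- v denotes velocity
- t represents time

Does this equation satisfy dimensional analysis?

Yes

d (distance) has dimensions [L].
v (velocity) has dimensions [L T^-1].
t (time) has dimensions [T].

Left side: [T]
Right side: [T]

Both sides have the same dimensions, so the equation is dimensionally consistent.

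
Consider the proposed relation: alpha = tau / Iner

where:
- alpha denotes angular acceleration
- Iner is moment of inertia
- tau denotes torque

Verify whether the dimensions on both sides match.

Yes

alpha (angular acceleration) has dimensions [T^-2].
Iner (moment of inertia) has dimensions [L^2 M].
tau (torque) has dimensions [L^2 M T^-2].

Left side: [T^-2]
Right side: [T^-2]

Both sides have the same dimensions, so the equation is dimensionally consistent.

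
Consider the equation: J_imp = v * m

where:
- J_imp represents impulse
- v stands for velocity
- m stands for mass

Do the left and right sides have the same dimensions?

Yes

J_imp (impulse) has dimensions [L M T^-1].
v (velocity) has dimensions [L T^-1].
m (mass) has dimensions [M].

Left side: [L M T^-1]
Right side: [L M T^-1]

Both sides have the same dimensions, so the equation is dimensionally consistent.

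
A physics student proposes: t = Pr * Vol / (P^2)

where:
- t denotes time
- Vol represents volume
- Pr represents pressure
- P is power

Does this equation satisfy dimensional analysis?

No

t (time) has dimensions [T].
Vol (volume) has dimensions [L^3].
Pr (pressure) has dimensions [L^-1 M T^-2].
P (power) has dimensions [L^2 M T^-3].

Left side: [T]
Right side: [L^-2 M^-1 T^4]

The two sides have different dimensions, so the equation is NOT dimensionally consistent.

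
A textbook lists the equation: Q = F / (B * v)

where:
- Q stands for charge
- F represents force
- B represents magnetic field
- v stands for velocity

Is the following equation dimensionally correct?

Yes

Q (charge) has dimensions [I T].
F (force) has dimensions [L M T^-2].
B (magnetic field) has dimensions [I^-1 M T^-2].
v (velocity) has dimensions [L T^-1].

Left side: [I T]
Right side: [I T]

Both sides have the same dimensions, so the equation is dimensionally consistent.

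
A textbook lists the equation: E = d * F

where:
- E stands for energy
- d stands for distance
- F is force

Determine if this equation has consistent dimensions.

Yes

E (energy) has dimensions [L^2 M T^-2].
d (distance) has dimensions [L].
F (force) has dimensions [L M T^-2].

Left side: [L^2 M T^-2]
Right side: [L^2 M T^-2]

Both sides have the same dimensions, so the equation is dimensionally consistent.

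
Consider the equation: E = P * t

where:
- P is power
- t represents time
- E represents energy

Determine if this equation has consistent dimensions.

Yes

P (power) has dimensions [L^2 M T^-3].
t (time) has dimensions [T].
E (energy) has dimensions [L^2 M T^-2].

Left side: [L^2 M T^-2]
Right side: [L^2 M T^-2]

Both sides have the same dimensions, so the equation is dimensionally consistent.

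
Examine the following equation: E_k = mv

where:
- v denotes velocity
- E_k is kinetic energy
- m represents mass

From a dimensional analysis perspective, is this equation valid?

No

v (velocity) has dimensions [L T^-1].
E_k (kinetic energy) has dimensions [L^2 M T^-2].
m (mass) has dimensions [M].

Left side: [L^2 M T^-2]
Right side: [L M T^-1]

The two sides have different dimensions, so the equation is NOT dimensionally consistent.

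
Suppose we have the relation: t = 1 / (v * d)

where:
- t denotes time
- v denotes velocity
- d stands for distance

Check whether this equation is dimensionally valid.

No

t (time) has dimensions [T].
v (velocity) has dimensions [L T^-1].
d (distance) has dimensions [L].

Left side: [T]
Right side: [L^-2 T]

The two sides have different dimensions, so the equation is NOT dimensionally consistent.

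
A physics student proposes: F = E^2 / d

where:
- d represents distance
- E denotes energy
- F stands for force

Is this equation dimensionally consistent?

No

d (distance) has dimensions [L].
E (energy) has dimensions [L^2 M T^-2].
F (force) has dimensions [L M T^-2].

Left side: [L M T^-2]
Right side: [L^3 M^2 T^-4]

The two sides have different dimensions, so the equation is NOT dimensionally consistent.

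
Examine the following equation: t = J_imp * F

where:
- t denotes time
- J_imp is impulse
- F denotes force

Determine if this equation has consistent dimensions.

No

t (time) has dimensions [T].
J_imp (impulse) has dimensions [L M T^-1].
F (force) has dimensions [L M T^-2].

Left side: [T]
Right side: [L^2 M^2 T^-3]

The two sides have different dimensions, so the equation is NOT dimensionally consistent.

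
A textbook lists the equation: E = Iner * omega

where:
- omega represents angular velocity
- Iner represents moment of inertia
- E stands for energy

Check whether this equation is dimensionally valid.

No

omega (angular velocity) has dimensions [T^-1].
Iner (moment of inertia) has dimensions [L^2 M].
E (energy) has dimensions [L^2 M T^-2].

Left side: [L^2 M T^-2]
Right side: [L^2 M T^-1]

The two sides have different dimensions, so the equation is NOT dimensionally consistent.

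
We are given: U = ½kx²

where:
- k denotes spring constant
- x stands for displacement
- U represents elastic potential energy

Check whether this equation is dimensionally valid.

Yes

k (spring constant) has dimensions [M T^-2].
x (displacement) has dimensions [L].
U (elastic potential energy) has dimensions [L^2 M T^-2].

Left side: [L^2 M T^-2]
Right side: [L^2 M T^-2]

Both sides have the same dimensions, so the equation is dimensionally consistent.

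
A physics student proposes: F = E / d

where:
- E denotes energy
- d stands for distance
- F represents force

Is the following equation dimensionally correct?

Yes

E (energy) has dimensions [L^2 M T^-2].
d (distance) has dimensions [L].
F (force) has dimensions [L M T^-2].

Left side: [L M T^-2]
Right side: [L M T^-2]

Both sides have the same dimensions, so the equation is dimensionally consistent.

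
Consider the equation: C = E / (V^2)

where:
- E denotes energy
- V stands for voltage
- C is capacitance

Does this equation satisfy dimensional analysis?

Yes

E (energy) has dimensions [L^2 M T^-2].
V (voltage) has dimensions [I^-1 L^2 M T^-3].
C (capacitance) has dimensions [I^2 L^-2 M^-1 T^4].

Left side: [I^2 L^-2 M^-1 T^4]
Right side: [I^2 L^-2 M^-1 T^4]

Both sides have the same dimensions, so the equation is dimensionally consistent.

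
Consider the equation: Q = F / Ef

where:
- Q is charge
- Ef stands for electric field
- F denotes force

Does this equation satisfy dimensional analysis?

Yes

Q (charge) has dimensions [I T].
Ef (electric field) has dimensions [I^-1 L M T^-3].
F (force) has dimensions [L M T^-2].

Left side: [I T]
Right side: [I T]

Both sides have the same dimensions, so the equation is dimensionally consistent.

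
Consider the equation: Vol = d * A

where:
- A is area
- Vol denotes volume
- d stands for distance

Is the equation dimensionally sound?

Yes

A (area) has dimensions [L^2].
Vol (volume) has dimensions [L^3].
d (distance) has dimensions [L].

Left side: [L^3]
Right side: [L^3]

Both sides have the same dimensions, so the equation is dimensionally consistent.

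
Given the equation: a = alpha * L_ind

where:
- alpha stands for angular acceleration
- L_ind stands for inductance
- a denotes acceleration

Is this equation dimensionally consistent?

No

alpha (angular acceleration) has dimensions [T^-2].
L_ind (inductance) has dimensions [I^-2 L^2 M T^-2].
a (acceleration) has dimensions [L T^-2].

Left side: [L T^-2]
Right side: [I^-2 L^2 M T^-4]

The two sides have different dimensions, so the equation is NOT dimensionally consistent.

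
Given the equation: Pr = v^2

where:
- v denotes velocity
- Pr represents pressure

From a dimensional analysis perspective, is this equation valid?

No

v (velocity) has dimensions [L T^-1].
Pr (pressure) has dimensions [L^-1 M T^-2].

Left side: [L^-1 M T^-2]
Right side: [L^2 T^-2]

The two sides have different dimensions, so the equation is NOT dimensionally consistent.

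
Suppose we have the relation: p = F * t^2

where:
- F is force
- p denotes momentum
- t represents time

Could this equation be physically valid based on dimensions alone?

No

F (force) has dimensions [L M T^-2].
p (momentum) has dimensions [L M T^-1].
t (time) has dimensions [T].

Left side: [L M T^-1]
Right side: [L M]

The two sides have different dimensions, so the equation is NOT dimensionally consistent.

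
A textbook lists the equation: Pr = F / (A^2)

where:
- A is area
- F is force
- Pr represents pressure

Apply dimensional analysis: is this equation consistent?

No

A (area) has dimensions [L^2].
F (force) has dimensions [L M T^-2].
Pr (pressure) has dimensions [L^-1 M T^-2].

Left side: [L^-1 M T^-2]
Right side: [L^-3 M T^-2]

The two sides have different dimensions, so the equation is NOT dimensionally consistent.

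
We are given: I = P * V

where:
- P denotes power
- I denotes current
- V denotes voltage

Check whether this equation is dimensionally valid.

No

P (power) has dimensions [L^2 M T^-3].
I (current) has dimensions [I].
V (voltage) has dimensions [I^-1 L^2 M T^-3].

Left side: [I]
Right side: [I^-1 L^4 M^2 T^-6]

The two sides have different dimensions, so the equation is NOT dimensionally consistent.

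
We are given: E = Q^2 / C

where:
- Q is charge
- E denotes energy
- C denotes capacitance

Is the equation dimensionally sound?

Yes

Q (charge) has dimensions [I T].
E (energy) has dimensions [L^2 M T^-2].
C (capacitance) has dimensions [I^2 L^-2 M^-1 T^4].

Left side: [L^2 M T^-2]
Right side: [L^2 M T^-2]

Both sides have the same dimensions, so the equation is dimensionally consistent.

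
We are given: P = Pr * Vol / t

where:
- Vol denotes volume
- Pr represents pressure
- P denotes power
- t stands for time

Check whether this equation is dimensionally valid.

Yes

Vol (volume) has dimensions [L^3].
Pr (pressure) has dimensions [L^-1 M T^-2].
P (power) has dimensions [L^2 M T^-3].
t (time) has dimensions [T].

Left side: [L^2 M T^-3]
Right side: [L^2 M T^-3]

Both sides have the same dimensions, so the equation is dimensionally consistent.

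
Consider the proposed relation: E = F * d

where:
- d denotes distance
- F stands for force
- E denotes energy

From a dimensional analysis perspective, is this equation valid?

Yes

d (distance) has dimensions [L].
F (force) has dimensions [L M T^-2].
E (energy) has dimensions [L^2 M T^-2].

Left side: [L^2 M T^-2]
Right side: [L^2 M T^-2]

Both sides have the same dimensions, so the equation is dimensionally consistent.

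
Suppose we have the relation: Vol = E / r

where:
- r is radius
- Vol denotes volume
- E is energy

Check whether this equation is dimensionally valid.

No

r (radius) has dimensions [L].
Vol (volume) has dimensions [L^3].
E (energy) has dimensions [L^2 M T^-2].

Left side: [L^3]
Right side: [L M T^-2]

The two sides have different dimensions, so the equation is NOT dimensionally consistent.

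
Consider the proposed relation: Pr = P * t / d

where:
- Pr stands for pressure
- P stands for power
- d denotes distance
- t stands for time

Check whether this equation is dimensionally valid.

No

Pr (pressure) has dimensions [L^-1 M T^-2].
P (power) has dimensions [L^2 M T^-3].
d (distance) has dimensions [L].
t (time) has dimensions [T].

Left side: [L^-1 M T^-2]
Right side: [L M T^-2]

The two sides have different dimensions, so the equation is NOT dimensionally consistent.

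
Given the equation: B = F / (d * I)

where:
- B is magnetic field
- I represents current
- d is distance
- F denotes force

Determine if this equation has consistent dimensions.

Yes

B (magnetic field) has dimensions [I^-1 M T^-2].
I (current) has dimensions [I].
d (distance) has dimensions [L].
F (force) has dimensions [L M T^-2].

Left side: [I^-1 M T^-2]
Right side: [I^-1 M T^-2]

Both sides have the same dimensions, so the equation is dimensionally consistent.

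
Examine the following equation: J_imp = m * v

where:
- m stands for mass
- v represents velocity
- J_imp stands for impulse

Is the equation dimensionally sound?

Yes

m (mass) has dimensions [M].
v (velocity) has dimensions [L T^-1].
J_imp (impulse) has dimensions [L M T^-1].

Left side: [L M T^-1]
Right side: [L M T^-1]

Both sides have the same dimensions, so the equation is dimensionally consistent.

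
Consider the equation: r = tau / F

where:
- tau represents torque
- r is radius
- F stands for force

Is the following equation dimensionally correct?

Yes

tau (torque) has dimensions [L^2 M T^-2].
r (radius) has dimensions [L].
F (force) has dimensions [L M T^-2].

Left side: [L]
Right side: [L]

Both sides have the same dimensions, so the equation is dimensionally consistent.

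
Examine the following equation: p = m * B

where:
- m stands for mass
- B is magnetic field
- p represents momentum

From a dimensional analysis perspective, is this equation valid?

No

m (mass) has dimensions [M].
B (magnetic field) has dimensions [I^-1 M T^-2].
p (momentum) has dimensions [L M T^-1].

Left side: [L M T^-1]
Right side: [I^-1 M^2 T^-2]

The two sides have different dimensions, so the equation is NOT dimensionally consistent.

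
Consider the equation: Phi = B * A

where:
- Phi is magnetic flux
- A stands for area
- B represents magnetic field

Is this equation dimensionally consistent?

Yes

Phi (magnetic flux) has dimensions [I^-1 L^2 M T^-2].
A (area) has dimensions [L^2].
B (magnetic field) has dimensions [I^-1 M T^-2].

Left side: [I^-1 L^2 M T^-2]
Right side: [I^-1 L^2 M T^-2]

Both sides have the same dimensions, so the equation is dimensionally consistent.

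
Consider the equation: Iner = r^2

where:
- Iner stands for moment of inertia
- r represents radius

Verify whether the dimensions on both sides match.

No

Iner (moment of inertia) has dimensions [L^2 M].
r (radius) has dimensions [L].

Left side: [L^2 M]
Right side: [L^2]

The two sides have different dimensions, so the equation is NOT dimensionally consistent.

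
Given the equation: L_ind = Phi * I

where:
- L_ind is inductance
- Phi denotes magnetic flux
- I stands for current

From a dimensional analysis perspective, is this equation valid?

No

L_ind (inductance) has dimensions [I^-2 L^2 M T^-2].
Phi (magnetic flux) has dimensions [I^-1 L^2 M T^-2].
I (current) has dimensions [I].

Left side: [I^-2 L^2 M T^-2]
Right side: [L^2 M T^-2]

The two sides have different dimensions, so the equation is NOT dimensionally consistent.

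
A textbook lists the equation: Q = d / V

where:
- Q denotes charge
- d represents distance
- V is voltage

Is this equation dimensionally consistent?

No

Q (charge) has dimensions [I T].
d (distance) has dimensions [L].
V (voltage) has dimensions [I^-1 L^2 M T^-3].

Left side: [I T]
Right side: [I L^-1 M^-1 T^3]

The two sides have different dimensions, so the equation is NOT dimensionally consistent.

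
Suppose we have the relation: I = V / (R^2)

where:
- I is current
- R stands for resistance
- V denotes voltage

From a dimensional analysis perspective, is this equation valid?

No

I (current) has dimensions [I].
R (resistance) has dimensions [I^-2 L^2 M T^-3].
V (voltage) has dimensions [I^-1 L^2 M T^-3].

Left side: [I]
Right side: [I^3 L^-2 M^-1 T^3]

The two sides have different dimensions, so the equation is NOT dimensionally consistent.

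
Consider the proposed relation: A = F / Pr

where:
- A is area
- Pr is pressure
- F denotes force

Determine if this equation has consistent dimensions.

Yes

A (area) has dimensions [L^2].
Pr (pressure) has dimensions [L^-1 M T^-2].
F (force) has dimensions [L M T^-2].

Left side: [L^2]
Right side: [L^2]

Both sides have the same dimensions, so the equation is dimensionally consistent.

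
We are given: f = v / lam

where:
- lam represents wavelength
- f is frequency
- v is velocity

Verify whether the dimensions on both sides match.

Yes

lam (wavelength) has dimensions [L].
f (frequency) has dimensions [T^-1].
v (velocity) has dimensions [L T^-1].

Left side: [T^-1]
Right side: [T^-1]

Both sides have the same dimensions, so the equation is dimensionally consistent.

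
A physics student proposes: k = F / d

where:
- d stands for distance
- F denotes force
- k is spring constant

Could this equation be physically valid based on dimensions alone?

Yes

d (distance) has dimensions [L].
F (force) has dimensions [L M T^-2].
k (spring constant) has dimensions [M T^-2].

Left side: [M T^-2]
Right side: [M T^-2]

Both sides have the same dimensions, so the equation is dimensionally consistent.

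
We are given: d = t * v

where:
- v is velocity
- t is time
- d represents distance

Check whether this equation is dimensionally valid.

Yes

v (velocity) has dimensions [L T^-1].
t (time) has dimensions [T].
d (distance) has dimensions [L].

Left side: [L]
Right side: [L]

Both sides have the same dimensions, so the equation is dimensionally consistent.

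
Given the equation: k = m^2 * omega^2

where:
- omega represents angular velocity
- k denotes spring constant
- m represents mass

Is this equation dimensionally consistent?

No

omega (angular velocity) has dimensions [T^-1].
k (spring constant) has dimensions [M T^-2].
m (mass) has dimensions [M].

Left side: [M T^-2]
Right side: [M^2 T^-2]

The two sides have different dimensions, so the equation is NOT dimensionally consistent.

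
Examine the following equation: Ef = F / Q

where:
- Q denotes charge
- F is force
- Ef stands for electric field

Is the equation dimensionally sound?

Yes

Q (charge) has dimensions [I T].
F (force) has dimensions [L M T^-2].
Ef (electric field) has dimensions [I^-1 L M T^-3].

Left side: [I^-1 L M T^-3]
Right side: [I^-1 L M T^-3]

Both sides have the same dimensions, so the equation is dimensionally consistent.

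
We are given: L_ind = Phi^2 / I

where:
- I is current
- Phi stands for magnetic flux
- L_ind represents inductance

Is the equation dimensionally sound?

No

I (current) has dimensions [I].
Phi (magnetic flux) has dimensions [I^-1 L^2 M T^-2].
L_ind (inductance) has dimensions [I^-2 L^2 M T^-2].

Left side: [I^-2 L^2 M T^-2]
Right side: [I^-3 L^4 M^2 T^-4]

The two sides have different dimensions, so the equation is NOT dimensionally consistent.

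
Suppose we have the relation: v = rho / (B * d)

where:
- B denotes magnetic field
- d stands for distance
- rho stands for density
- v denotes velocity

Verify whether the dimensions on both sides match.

No

B (magnetic field) has dimensions [I^-1 M T^-2].
d (distance) has dimensions [L].
rho (density) has dimensions [L^-3 M].
v (velocity) has dimensions [L T^-1].

Left side: [L T^-1]
Right side: [I L^-4 T^2]

The two sides have different dimensions, so the equation is NOT dimensionally consistent.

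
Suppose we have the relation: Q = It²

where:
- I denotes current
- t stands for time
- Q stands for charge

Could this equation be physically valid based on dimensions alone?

No

I (current) has dimensions [I].
t (time) has dimensions [T].
Q (charge) has dimensions [I T].

Left side: [I T]
Right side: [I T^2]

The two sides have different dimensions, so the equation is NOT dimensionally consistent.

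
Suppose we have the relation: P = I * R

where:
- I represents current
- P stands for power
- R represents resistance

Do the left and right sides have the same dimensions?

No

I (current) has dimensions [I].
P (power) has dimensions [L^2 M T^-3].
R (resistance) has dimensions [I^-2 L^2 M T^-3].

Left side: [L^2 M T^-3]
Right side: [I^-1 L^2 M T^-3]

The two sides have different dimensions, so the equation is NOT dimensionally consistent.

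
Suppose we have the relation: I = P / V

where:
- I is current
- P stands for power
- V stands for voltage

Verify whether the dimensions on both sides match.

Yes

I (current) has dimensions [I].
P (power) has dimensions [L^2 M T^-3].
V (voltage) has dimensions [I^-1 L^2 M T^-3].

Left side: [I]
Right side: [I]

Both sides have the same dimensions, so the equation is dimensionally consistent.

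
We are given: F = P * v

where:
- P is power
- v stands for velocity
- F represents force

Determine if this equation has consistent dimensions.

No

P (power) has dimensions [L^2 M T^-3].
v (velocity) has dimensions [L T^-1].
F (force) has dimensions [L M T^-2].

Left side: [L M T^-2]
Right side: [L^3 M T^-4]

The two sides have different dimensions, so the equation is NOT dimensionally consistent.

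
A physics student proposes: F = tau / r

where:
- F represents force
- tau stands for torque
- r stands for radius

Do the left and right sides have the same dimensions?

Yes

F (force) has dimensions [L M T^-2].
tau (torque) has dimensions [L^2 M T^-2].
r (radius) has dimensions [L].

Left side: [L M T^-2]
Right side: [L M T^-2]

Both sides have the same dimensions, so the equation is dimensionally consistent.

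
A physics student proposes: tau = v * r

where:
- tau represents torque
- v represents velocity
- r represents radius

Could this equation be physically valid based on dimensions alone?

No

tau (torque) has dimensions [L^2 M T^-2].
v (velocity) has dimensions [L T^-1].
r (radius) has dimensions [L].

Left side: [L^2 M T^-2]
Right side: [L^2 T^-1]

The two sides have different dimensions, so the equation is NOT dimensionally consistent.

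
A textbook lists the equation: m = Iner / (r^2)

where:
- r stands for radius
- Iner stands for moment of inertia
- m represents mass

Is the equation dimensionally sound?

Yes

r (radius) has dimensions [L].
Iner (moment of inertia) has dimensions [L^2 M].
m (mass) has dimensions [M].

Left side: [M]
Right side: [M]

Both sides have the same dimensions, so the equation is dimensionally consistent.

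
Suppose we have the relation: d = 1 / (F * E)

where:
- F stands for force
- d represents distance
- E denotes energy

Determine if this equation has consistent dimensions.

No

F (force) has dimensions [L M T^-2].
d (distance) has dimensions [L].
E (energy) has dimensions [L^2 M T^-2].

Left side: [L]
Right side: [L^-3 M^-2 T^4]

The two sides have different dimensions, so the equation is NOT dimensionally consistent.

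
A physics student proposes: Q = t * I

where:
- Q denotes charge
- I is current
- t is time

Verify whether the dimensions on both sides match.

Yes

Q (charge) has dimensions [I T].
I (current) has dimensions [I].
t (time) has dimensions [T].

Left side: [I T]
Right side: [I T]

Both sides have the same dimensions, so the equation is dimensionally consistent.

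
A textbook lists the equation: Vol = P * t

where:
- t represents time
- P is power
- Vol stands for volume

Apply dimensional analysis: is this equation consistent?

No

t (time) has dimensions [T].
P (power) has dimensions [L^2 M T^-3].
Vol (volume) has dimensions [L^3].

Left side: [L^3]
Right side: [L^2 M T^-2]

The two sides have different dimensions, so the equation is NOT dimensionally consistent.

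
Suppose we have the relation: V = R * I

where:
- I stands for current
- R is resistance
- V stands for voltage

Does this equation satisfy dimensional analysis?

Yes

I (current) has dimensions [I].
R (resistance) has dimensions [I^-2 L^2 M T^-3].
V (voltage) has dimensions [I^-1 L^2 M T^-3].

Left side: [I^-1 L^2 M T^-3]
Right side: [I^-1 L^2 M T^-3]

Both sides have the same dimensions, so the equation is dimensionally consistent.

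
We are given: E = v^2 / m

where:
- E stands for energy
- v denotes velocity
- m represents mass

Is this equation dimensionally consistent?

No

E (energy) has dimensions [L^2 M T^-2].
v (velocity) has dimensions [L T^-1].
m (mass) has dimensions [M].

Left side: [L^2 M T^-2]
Right side: [L^2 M^-1 T^-2]

The two sides have different dimensions, so the equation is NOT dimensionally consistent.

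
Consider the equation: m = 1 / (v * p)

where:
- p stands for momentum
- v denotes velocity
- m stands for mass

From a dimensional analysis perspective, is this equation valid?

No

p (momentum) has dimensions [L M T^-1].
v (velocity) has dimensions [L T^-1].
m (mass) has dimensions [M].

Left side: [M]
Right side: [L^-2 M^-1 T^2]

The two sides have different dimensions, so the equation is NOT dimensionally consistent.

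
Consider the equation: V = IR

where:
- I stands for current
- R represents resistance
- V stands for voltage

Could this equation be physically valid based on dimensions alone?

Yes

I (current) has dimensions [I].
R (resistance) has dimensions [I^-2 L^2 M T^-3].
V (voltage) has dimensions [I^-1 L^2 M T^-3].

Left side: [I^-1 L^2 M T^-3]
Right side: [I^-1 L^2 M T^-3]

Both sides have the same dimensions, so the equation is dimensionally consistent.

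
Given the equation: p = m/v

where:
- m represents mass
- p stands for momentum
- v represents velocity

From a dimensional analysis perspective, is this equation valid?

No

m (mass) has dimensions [M].
p (momentum) has dimensions [L M T^-1].
v (velocity) has dimensions [L T^-1].

Left side: [L M T^-1]
Right side: [L^-1 M T]

The two sides have different dimensions, so the equation is NOT dimensionally consistent.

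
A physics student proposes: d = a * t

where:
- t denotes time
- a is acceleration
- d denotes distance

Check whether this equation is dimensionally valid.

No

t (time) has dimensions [T].
a (acceleration) has dimensions [L T^-2].
d (distance) has dimensions [L].

Left side: [L]
Right side: [L T^-1]

The two sides have different dimensions, so the equation is NOT dimensionally consistent.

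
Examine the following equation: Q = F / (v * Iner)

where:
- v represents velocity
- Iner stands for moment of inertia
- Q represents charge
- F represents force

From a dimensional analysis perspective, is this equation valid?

No

v (velocity) has dimensions [L T^-1].
Iner (moment of inertia) has dimensions [L^2 M].
Q (charge) has dimensions [I T].
F (force) has dimensions [L M T^-2].

Left side: [I T]
Right side: [L^-2 T^-1]

The two sides have different dimensions, so the equation is NOT dimensionally consistent.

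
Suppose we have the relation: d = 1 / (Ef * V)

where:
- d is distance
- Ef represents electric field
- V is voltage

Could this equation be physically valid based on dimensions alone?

No

d (distance) has dimensions [L].
Ef (electric field) has dimensions [I^-1 L M T^-3].
V (voltage) has dimensions [I^-1 L^2 M T^-3].

Left side: [L]
Right side: [I^2 L^-3 M^-2 T^6]

The two sides have different dimensions, so the equation is NOT dimensionally consistent.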